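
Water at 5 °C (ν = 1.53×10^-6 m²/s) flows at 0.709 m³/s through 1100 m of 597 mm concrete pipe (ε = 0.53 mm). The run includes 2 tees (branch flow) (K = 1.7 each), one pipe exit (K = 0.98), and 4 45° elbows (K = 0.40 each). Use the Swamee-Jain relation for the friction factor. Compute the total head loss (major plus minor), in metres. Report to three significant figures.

V = 4Q/(πD²) = 2.533 m/s; V²/2g = 0.3270 m
Re = 9.88×10^5, ε/D = 8.88×10^-4 → f = 0.01951 (Swamee-Jain)
Major: h_f = f(L/D)·V²/2g = 0.01951·1843·0.3270 = 11.75 m
Minor: ΣK = 5.98; h_m = ΣK·V²/2g = 1.955 m
Total H_L = 11.75 + 1.955 = 13.71 m

H_L ≈ 13.7 m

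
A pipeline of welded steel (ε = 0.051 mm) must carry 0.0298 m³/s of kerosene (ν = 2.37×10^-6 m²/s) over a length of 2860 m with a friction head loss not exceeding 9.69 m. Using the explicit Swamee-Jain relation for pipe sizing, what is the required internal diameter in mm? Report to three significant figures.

Swamee-Jain (Type III): D = 0.66·[ε^1.25·(LQ²/(gh_f))^4.75 + ν·Q^9.4·(L/(gh_f))^5.2]^0.04
LQ²/(gh_f) = 0.02672; L/(gh_f) = 30.09
Term 1 = ε^1.25·(…)^4.75 = 1.45×10^-13; Term 2 = ν·Q^9.4·(…)^5.2 = 5.25×10^-13
D = 0.66·(1.45×10^-13 + 5.25×10^-13)^0.04 = 0.2151 m = 215 mm
Check: V = 0.820 m/s, Re = 7.44×10^4, f = 0.02016, h_f = 9.19 m ≈ 9.69 m ✓

D ≈ 215 mm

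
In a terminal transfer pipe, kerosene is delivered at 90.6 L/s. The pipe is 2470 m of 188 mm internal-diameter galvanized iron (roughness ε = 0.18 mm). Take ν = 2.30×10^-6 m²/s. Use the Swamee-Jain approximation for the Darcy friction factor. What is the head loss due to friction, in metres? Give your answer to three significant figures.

h_f ≈ 148 m

V = 4Q/(πD²) = 4·0.0906/(π·0.188²) = 3.264 m/s
Re = VD/ν = 3.264·0.188/2.30×10^-6 = 2.67×10^5 → turbulent
ε/D = 0.18/188 = 9.57×10^-4
Swamee-Jain: f = 0.02069
h_f = f(L/D)V²/(2g) = 0.02069·(2470/0.188)·3.264²/(2·9.81) = 147.6 m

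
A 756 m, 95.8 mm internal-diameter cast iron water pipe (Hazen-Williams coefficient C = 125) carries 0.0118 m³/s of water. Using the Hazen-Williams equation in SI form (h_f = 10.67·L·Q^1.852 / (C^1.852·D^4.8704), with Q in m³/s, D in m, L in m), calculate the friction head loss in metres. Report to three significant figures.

h_f = 10.67·756·0.0118^1.852 / (125^1.852·0.0958^4.8704) = 25.91 m

h_f ≈ 25.9 m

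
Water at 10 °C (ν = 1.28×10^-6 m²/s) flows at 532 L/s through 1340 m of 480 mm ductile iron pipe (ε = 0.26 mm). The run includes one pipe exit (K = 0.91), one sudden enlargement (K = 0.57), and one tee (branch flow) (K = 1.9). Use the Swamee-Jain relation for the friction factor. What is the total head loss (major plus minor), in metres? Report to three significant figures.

H_L ≈ 23.0 m

V = 4Q/(πD²) = 2.940 m/s; V²/2g = 0.4405 m
Re = 1.10×10^6, ε/D = 5.42×10^-4 → f = 0.01753 (Swamee-Jain)
Major: h_f = f(L/D)·V²/2g = 0.01753·2792·0.4405 = 21.56 m
Minor: ΣK = 3.38; h_m = ΣK·V²/2g = 1.489 m
Total H_L = 21.56 + 1.489 = 23.05 m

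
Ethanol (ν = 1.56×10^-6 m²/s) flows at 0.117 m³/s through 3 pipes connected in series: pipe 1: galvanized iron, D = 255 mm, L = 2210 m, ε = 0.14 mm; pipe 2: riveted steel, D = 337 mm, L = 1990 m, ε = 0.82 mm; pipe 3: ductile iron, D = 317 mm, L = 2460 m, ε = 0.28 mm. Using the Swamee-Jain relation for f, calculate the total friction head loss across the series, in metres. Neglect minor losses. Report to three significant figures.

Pipe 1: V = 2.291 m/s, Re = 3.74×10^5, ε/D = 5.49×10^-4, f = 0.01835, h_1 = f(L/D)V²/2g = 42.54 m
Pipe 2: V = 1.312 m/s, Re = 2.83×10^5, ε/D = 0.00243, f = 0.02540, h_2 = f(L/D)V²/2g = 13.15 m
Pipe 3: V = 1.482 m/s, Re = 3.01×10^5, ε/D = 8.83×10^-4, f = 0.02024, h_3 = f(L/D)V²/2g = 17.60 m
Series → Q common, losses add: H = Σh = 73.29 m

H ≈ 73.3 m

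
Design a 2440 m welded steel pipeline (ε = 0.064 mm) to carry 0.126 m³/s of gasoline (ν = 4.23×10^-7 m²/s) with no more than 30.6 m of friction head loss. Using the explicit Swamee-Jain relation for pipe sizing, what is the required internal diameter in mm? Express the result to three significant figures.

Swamee-Jain (Type III): D = 0.66·[ε^1.25·(LQ²/(gh_f))^4.75 + ν·Q^9.4·(L/(gh_f))^5.2]^0.04
LQ²/(gh_f) = 0.1290; L/(gh_f) = 8.128
Term 1 = ε^1.25·(…)^4.75 = 3.42×10^-10; Term 2 = ν·Q^9.4·(…)^5.2 = 7.98×10^-11
D = 0.66·(3.42×10^-10 + 7.98×10^-11)^0.04 = 0.2783 m = 278 mm
Check: V = 2.07 m/s, Re = 1.36×10^6, f = 0.01487, h_f = 28.5 m ≈ 30.6 m ✓

D ≈ 278 mm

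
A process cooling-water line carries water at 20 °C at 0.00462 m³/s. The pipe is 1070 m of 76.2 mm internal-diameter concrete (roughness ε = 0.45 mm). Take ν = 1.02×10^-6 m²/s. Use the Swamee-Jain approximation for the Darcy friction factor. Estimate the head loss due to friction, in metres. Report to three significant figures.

V = 4Q/(πD²) = 4·0.00462/(π·0.0762²) = 1.013 m/s
Re = VD/ν = 1.013·0.0762/1.02×10^-6 = 7.57×10^4 → turbulent
ε/D = 0.45/76.2 = 0.00591
Swamee-Jain: f = 0.03336
h_f = f(L/D)V²/(2g) = 0.03336·(1070/0.0762)·1.013²/(2·9.81) = 24.50 m

h_f ≈ 24.5 m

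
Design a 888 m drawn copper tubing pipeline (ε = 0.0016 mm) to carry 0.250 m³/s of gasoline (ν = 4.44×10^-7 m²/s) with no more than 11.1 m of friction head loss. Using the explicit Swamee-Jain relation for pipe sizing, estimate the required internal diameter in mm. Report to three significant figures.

Swamee-Jain (Type III): D = 0.66·[ε^1.25·(LQ²/(gh_f))^4.75 + ν·Q^9.4·(L/(gh_f))^5.2]^0.04
LQ²/(gh_f) = 0.5097; L/(gh_f) = 8.155
Term 1 = ε^1.25·(…)^4.75 = 2.32×10^-9; Term 2 = ν·Q^9.4·(…)^5.2 = 5.34×10^-8
D = 0.66·(2.32×10^-9 + 5.34×10^-8)^0.04 = 0.3384 m = 338 mm
Check: V = 2.78 m/s, Re = 2.12×10^6, f = 0.01046, h_f = 10.8 m ≈ 11.1 m ✓

D ≈ 338 mm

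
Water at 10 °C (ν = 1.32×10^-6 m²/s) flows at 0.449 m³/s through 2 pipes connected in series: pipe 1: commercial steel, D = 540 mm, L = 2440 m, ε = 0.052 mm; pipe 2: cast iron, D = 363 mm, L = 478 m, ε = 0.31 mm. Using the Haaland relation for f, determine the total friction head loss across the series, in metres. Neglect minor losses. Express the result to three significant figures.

H ≈ 36.2 m

Pipe 1: V = 1.961 m/s, Re = 8.02×10^5, ε/D = 9.63×10^-5, f = 0.01353, h_1 = f(L/D)V²/2g = 11.98 m
Pipe 2: V = 4.339 m/s, Re = 1.19×10^6, ε/D = 8.54×10^-4, f = 0.01919, h_2 = f(L/D)V²/2g = 24.24 m
Series → Q common, losses add: H = Σh = 36.22 m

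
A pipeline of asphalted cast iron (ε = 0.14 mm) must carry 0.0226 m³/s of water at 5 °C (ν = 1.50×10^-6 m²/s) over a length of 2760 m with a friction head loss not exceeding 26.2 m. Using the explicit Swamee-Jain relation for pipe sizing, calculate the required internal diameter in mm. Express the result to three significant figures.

D ≈ 160 mm

Swamee-Jain (Type III): D = 0.66·[ε^1.25·(LQ²/(gh_f))^4.75 + ν·Q^9.4·(L/(gh_f))^5.2]^0.04
LQ²/(gh_f) = 0.005485; L/(gh_f) = 10.74
Term 1 = ε^1.25·(…)^4.75 = 2.78×10^-16; Term 2 = ν·Q^9.4·(…)^5.2 = 1.16×10^-16
D = 0.66·(2.78×10^-16 + 1.16×10^-16)^0.04 = 0.1597 m = 160 mm
Check: V = 1.13 m/s, Re = 1.20×10^5, f = 0.02152, h_f = 24.1 m ≈ 26.2 m ✓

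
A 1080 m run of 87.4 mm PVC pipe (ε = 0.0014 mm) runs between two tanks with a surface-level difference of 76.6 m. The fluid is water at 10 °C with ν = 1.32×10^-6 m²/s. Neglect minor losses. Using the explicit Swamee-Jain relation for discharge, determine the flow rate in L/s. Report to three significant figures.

Q ≈ 16.5 L/s

Swamee-Jain (Type II): Q = -0.965·√(gD⁵h_f/L)·ln[ε/(3.7D) + √(3.17ν²L/(gD³h_f))]
√(gD⁵h_f/L) = √(9.81·0.0874⁵·76.6/1080) = 0.001884
ε/(3.7D) = 4.33×10^-6; √(3.17ν²L/(gD³h_f)) = 1.09×10^-4
Q = -0.965·0.001884·ln(1.134×10^-4) = 0.01651 m³/s
Check: V = 2.75 m/s, Re = 1.82×10^5, f = 0.01596, h_f = 76.1 m ≈ 76.6 m ✓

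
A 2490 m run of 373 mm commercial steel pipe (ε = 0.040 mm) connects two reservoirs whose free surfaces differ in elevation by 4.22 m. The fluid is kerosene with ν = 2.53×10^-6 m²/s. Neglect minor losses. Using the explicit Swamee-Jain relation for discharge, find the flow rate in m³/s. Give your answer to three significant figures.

Swamee-Jain (Type II): Q = -0.965·√(gD⁵h_f/L)·ln[ε/(3.7D) + √(3.17ν²L/(gD³h_f))]
√(gD⁵h_f/L) = √(9.81·0.373⁵·4.22/2490) = 0.01096
ε/(3.7D) = 2.90×10^-5; √(3.17ν²L/(gD³h_f)) = 1.53×10^-4
Q = -0.965·0.01096·ln(1.823×10^-4) = 0.09103 m³/s
Check: V = 0.833 m/s, Re = 1.23×10^5, f = 0.01782, h_f = 4.21 m ≈ 4.22 m ✓

Q ≈ 0.0910 m³/s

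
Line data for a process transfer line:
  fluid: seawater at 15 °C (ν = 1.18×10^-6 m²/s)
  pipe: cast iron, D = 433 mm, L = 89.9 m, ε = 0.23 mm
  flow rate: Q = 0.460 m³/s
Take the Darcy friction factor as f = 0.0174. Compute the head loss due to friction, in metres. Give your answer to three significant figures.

V = 4Q/(πD²) = 4·0.460/(π·0.433²) = 3.124 m/s
h_f = f(L/D)V²/(2g) = 0.01740·(89.9/0.433)·3.124²/(2·9.81) = 1.797 m

h_f ≈ 1.80 m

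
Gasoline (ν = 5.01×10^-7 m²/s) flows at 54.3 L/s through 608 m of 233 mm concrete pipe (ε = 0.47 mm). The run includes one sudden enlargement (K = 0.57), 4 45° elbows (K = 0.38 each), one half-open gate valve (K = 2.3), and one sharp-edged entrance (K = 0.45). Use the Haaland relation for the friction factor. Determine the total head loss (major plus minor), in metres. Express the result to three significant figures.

H_L ≈ 5.53 m

V = 4Q/(πD²) = 1.273 m/s; V²/2g = 0.08266 m
Re = 5.92×10^5, ε/D = 0.00202 → f = 0.02379 (Haaland)
Major: h_f = f(L/D)·V²/2g = 0.02379·2609·0.08266 = 5.132 m
Minor: ΣK = 4.84; h_m = ΣK·V²/2g = 0.4001 m
Total H_L = 5.132 + 0.4001 = 5.532 m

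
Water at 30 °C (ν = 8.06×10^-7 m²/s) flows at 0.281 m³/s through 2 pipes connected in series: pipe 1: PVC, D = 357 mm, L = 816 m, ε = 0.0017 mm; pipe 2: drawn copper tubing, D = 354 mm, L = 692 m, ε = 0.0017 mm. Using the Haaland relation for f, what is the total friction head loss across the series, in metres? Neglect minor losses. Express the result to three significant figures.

Pipe 1: V = 2.807 m/s, Re = 1.24×10^6, ε/D = 4.76×10^-6, f = 0.01127, h_1 = f(L/D)V²/2g = 10.34 m
Pipe 2: V = 2.855 m/s, Re = 1.25×10^6, ε/D = 4.80×10^-6, f = 0.01125, h_2 = f(L/D)V²/2g = 9.139 m
Series → Q common, losses add: H = Σh = 19.48 m

H ≈ 19.5 m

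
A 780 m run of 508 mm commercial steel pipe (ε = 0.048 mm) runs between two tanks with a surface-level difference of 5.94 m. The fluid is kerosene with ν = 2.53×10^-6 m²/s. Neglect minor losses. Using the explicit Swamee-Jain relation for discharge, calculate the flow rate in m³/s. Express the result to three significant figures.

Swamee-Jain (Type II): Q = -0.965·√(gD⁵h_f/L)·ln[ε/(3.7D) + √(3.17ν²L/(gD³h_f))]
√(gD⁵h_f/L) = √(9.81·0.508⁵·5.94/780) = 0.05027
ε/(3.7D) = 2.55×10^-5; √(3.17ν²L/(gD³h_f)) = 4.55×10^-5
Q = -0.965·0.05027·ln(7.105×10^-5) = 0.4634 m³/s
Check: V = 2.29 m/s, Re = 4.59×10^5, f = 0.01455, h_f = 5.95 m ≈ 5.94 m ✓

Q ≈ 0.463 m³/s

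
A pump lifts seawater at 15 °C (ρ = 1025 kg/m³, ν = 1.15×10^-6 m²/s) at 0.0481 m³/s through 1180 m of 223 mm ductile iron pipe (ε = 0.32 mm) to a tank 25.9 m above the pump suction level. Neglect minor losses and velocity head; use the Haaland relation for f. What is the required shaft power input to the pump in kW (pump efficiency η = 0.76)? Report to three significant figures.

V = 4Q/(πD²) = 1.232 m/s; Re = 2.39×10^5; ε/D = 0.00143; f = 0.02235
h_f = f(L/D)V²/2g = 9.143 m
Total head H = z + h_f = 25.9 + 9.143 = 35.04 m
P_hyd = ρgQH = 1025·9.81·0.0481·35.04 = 16.95 kW
P_shaft = P_hyd/η = 16.95/0.76 = 22.30 kW

P_shaft ≈ 22.3 kW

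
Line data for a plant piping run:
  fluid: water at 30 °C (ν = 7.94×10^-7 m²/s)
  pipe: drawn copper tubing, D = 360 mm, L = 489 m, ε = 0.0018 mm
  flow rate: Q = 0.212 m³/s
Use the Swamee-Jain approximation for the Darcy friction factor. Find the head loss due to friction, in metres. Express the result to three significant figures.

V = 4Q/(πD²) = 4·0.212/(π·0.360²) = 2.083 m/s
Re = VD/ν = 2.083·0.360/7.94×10^-7 = 9.44×10^5 → turbulent
ε/D = 0.0018/360 = 5.00×10^-6
Swamee-Jain: f = 0.01184
h_f = f(L/D)V²/(2g) = 0.01184·(489/0.360)·2.083²/(2·9.81) = 3.556 m

h_f ≈ 3.56 m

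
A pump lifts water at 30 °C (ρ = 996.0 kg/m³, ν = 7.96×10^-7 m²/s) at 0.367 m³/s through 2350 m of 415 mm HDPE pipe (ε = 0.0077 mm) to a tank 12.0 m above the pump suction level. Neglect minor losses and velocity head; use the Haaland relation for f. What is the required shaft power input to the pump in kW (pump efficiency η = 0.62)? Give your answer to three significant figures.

P_shaft ≈ 209 kW

V = 4Q/(πD²) = 2.713 m/s; Re = 1.41×10^6; ε/D = 1.86×10^-5; f = 0.01138
h_f = f(L/D)V²/2g = 24.17 m
Total head H = z + h_f = 12.0 + 24.17 = 36.17 m
P_hyd = ρgQH = 996.0·9.81·0.367·36.17 = 129.7 kW
P_shaft = P_hyd/η = 129.7/0.62 = 209.2 kW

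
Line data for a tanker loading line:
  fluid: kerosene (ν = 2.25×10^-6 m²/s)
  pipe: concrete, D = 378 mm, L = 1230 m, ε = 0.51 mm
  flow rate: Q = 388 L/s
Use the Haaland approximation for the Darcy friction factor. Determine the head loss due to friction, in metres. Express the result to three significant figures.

V = 4Q/(πD²) = 4·0.388/(π·0.378²) = 3.457 m/s
Re = VD/ν = 3.457·0.378/2.25×10^-6 = 5.81×10^5 → turbulent
ε/D = 0.51/378 = 0.00135
Haaland: f = 0.02156
h_f = f(L/D)V²/(2g) = 0.02156·(1230/0.378)·3.457²/(2·9.81) = 42.74 m

h_f ≈ 42.7 m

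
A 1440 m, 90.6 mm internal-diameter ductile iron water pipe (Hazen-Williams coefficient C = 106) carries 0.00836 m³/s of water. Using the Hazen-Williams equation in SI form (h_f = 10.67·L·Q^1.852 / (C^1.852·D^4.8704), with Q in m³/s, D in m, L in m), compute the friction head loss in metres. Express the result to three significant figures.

h_f ≈ 46.4 m

h_f = 10.67·1440·0.00836^1.852 / (106^1.852·0.0906^4.8704) = 46.43 m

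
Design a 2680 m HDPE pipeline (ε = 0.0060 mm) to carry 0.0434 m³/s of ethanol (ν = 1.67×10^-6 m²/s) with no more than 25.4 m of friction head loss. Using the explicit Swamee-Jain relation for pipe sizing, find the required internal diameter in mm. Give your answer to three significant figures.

D ≈ 196 mm

Swamee-Jain (Type III): D = 0.66·[ε^1.25·(LQ²/(gh_f))^4.75 + ν·Q^9.4·(L/(gh_f))^5.2]^0.04
LQ²/(gh_f) = 0.02026; L/(gh_f) = 10.76
Term 1 = ε^1.25·(…)^4.75 = 2.69×10^-15; Term 2 = ν·Q^9.4·(…)^5.2 = 6.02×10^-14
D = 0.66·(2.69×10^-15 + 6.02×10^-14)^0.04 = 0.1957 m = 196 mm
Check: V = 1.44 m/s, Re = 1.69×10^5, f = 0.01630, h_f = 23.7 m ≈ 25.4 m ✓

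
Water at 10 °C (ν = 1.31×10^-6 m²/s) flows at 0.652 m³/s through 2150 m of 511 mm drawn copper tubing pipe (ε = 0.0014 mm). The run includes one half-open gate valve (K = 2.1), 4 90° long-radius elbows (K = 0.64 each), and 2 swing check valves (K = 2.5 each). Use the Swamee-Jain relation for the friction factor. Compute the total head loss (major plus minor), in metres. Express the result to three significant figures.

H_L ≈ 29.4 m

V = 4Q/(πD²) = 3.179 m/s; V²/2g = 0.5151 m
Re = 1.24×10^6, ε/D = 2.74×10^-6 → f = 0.01128 (Swamee-Jain)
Major: h_f = f(L/D)·V²/2g = 0.01128·4207·0.5151 = 24.44 m
Minor: ΣK = 9.66; h_m = ΣK·V²/2g = 4.976 m
Total H_L = 24.44 + 4.976 = 29.42 m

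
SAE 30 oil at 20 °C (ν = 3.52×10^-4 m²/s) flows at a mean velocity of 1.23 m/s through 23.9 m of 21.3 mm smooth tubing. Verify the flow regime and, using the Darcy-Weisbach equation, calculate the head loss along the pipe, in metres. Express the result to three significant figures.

h_f ≈ 74.4 m

Re = VD/ν = 1.23·0.02130/3.52×10^-4 = 74.4 → laminar (Re < 2300)
f = 64/Re = 0.8599
h_f = f(L/D)V²/(2g) = 0.8599·(23.9/0.02130)·1.23²/(2·9.81) = 74.40 m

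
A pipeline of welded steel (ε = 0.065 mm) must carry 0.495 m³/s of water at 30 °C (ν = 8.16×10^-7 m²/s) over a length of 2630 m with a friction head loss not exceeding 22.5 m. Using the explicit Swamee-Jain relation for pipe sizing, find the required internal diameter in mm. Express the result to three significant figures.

Swamee-Jain (Type III): D = 0.66·[ε^1.25·(LQ²/(gh_f))^4.75 + ν·Q^9.4·(L/(gh_f))^5.2]^0.04
LQ²/(gh_f) = 2.920; L/(gh_f) = 11.92
Term 1 = ε^1.25·(…)^4.75 = 9.47×10^-4; Term 2 = ν·Q^9.4·(…)^5.2 = 4.33×10^-4
D = 0.66·(9.47×10^-4 + 4.33×10^-4)^0.04 = 0.5072 m = 507 mm
Check: V = 2.45 m/s, Re = 1.52×10^6, f = 0.01353, h_f = 21.5 m ≈ 22.5 m ✓

D ≈ 507 mm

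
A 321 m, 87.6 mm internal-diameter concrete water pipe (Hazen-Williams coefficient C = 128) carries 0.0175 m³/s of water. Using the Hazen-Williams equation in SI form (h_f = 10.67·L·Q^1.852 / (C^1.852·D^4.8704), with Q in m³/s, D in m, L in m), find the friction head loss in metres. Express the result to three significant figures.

h_f ≈ 33.8 m

h_f = 10.67·321·0.0175^1.852 / (128^1.852·0.0876^4.8704) = 33.78 m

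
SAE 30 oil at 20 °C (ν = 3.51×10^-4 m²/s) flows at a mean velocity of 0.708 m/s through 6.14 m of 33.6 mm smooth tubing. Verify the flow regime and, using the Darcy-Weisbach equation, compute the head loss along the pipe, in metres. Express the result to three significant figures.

h_f ≈ 4.41 m

Re = VD/ν = 0.708·0.03360/3.51×10^-4 = 67.8 → laminar (Re < 2300)
f = 64/Re = 0.9443
h_f = f(L/D)V²/(2g) = 0.9443·(6.14/0.03360)·0.708²/(2·9.81) = 4.409 m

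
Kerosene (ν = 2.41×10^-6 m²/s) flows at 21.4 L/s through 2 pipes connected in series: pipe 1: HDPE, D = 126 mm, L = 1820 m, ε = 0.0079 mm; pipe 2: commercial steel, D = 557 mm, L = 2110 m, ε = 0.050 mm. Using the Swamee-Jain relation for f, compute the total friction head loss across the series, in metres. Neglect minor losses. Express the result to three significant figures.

Pipe 1: V = 1.716 m/s, Re = 8.97×10^4, ε/D = 6.27×10^-5, f = 0.01863, h_1 = f(L/D)V²/2g = 40.40 m
Pipe 2: V = 0.08782 m/s, Re = 2.03×10^4, ε/D = 8.98×10^-5, f = 0.02594, h_2 = f(L/D)V²/2g = 0.03864 m
Series → Q common, losses add: H = Σh = 40.43 m

H ≈ 40.4 m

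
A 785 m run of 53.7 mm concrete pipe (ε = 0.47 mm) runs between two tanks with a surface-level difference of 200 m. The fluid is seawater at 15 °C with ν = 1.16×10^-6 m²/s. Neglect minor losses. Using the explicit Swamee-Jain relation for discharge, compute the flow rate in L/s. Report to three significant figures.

Q ≈ 6.12 L/s

Swamee-Jain (Type II): Q = -0.965·√(gD⁵h_f/L)·ln[ε/(3.7D) + √(3.17ν²L/(gD³h_f))]
√(gD⁵h_f/L) = √(9.81·0.0537⁵·200/785) = 0.001056
ε/(3.7D) = 0.00237; √(3.17ν²L/(gD³h_f)) = 1.05×10^-4
Q = -0.965·0.001056·ln(0.002470) = 0.006120 m³/s
Check: V = 2.70 m/s, Re = 1.25×10^5, f = 0.03699, h_f = 201 m ≈ 200 m ✓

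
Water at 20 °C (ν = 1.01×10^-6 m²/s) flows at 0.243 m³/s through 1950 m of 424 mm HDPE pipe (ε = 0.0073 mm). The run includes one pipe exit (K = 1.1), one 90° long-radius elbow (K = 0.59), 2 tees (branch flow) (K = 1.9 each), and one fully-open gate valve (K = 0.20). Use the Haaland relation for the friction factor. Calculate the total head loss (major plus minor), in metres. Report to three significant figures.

V = 4Q/(πD²) = 1.721 m/s; V²/2g = 0.1510 m
Re = 7.22×10^5, ε/D = 1.72×10^-5 → f = 0.01250 (Haaland)
Major: h_f = f(L/D)·V²/2g = 0.01250·4599·0.1510 = 8.681 m
Minor: ΣK = 5.69; h_m = ΣK·V²/2g = 0.8590 m
Total H_L = 8.681 + 0.8590 = 9.540 m

H_L ≈ 9.54 m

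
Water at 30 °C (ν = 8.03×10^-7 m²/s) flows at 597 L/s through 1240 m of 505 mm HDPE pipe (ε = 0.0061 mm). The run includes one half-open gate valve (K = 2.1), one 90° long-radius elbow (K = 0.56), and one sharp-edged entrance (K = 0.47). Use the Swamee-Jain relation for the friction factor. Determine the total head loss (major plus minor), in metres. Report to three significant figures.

V = 4Q/(πD²) = 2.981 m/s; V²/2g = 0.4528 m
Re = 1.87×10^6, ε/D = 1.21×10^-5 → f = 0.01090 (Swamee-Jain)
Major: h_f = f(L/D)·V²/2g = 0.01090·2455·0.4528 = 12.12 m
Minor: ΣK = 3.13; h_m = ΣK·V²/2g = 1.417 m
Total H_L = 12.12 + 1.417 = 13.54 m

H_L ≈ 13.5 m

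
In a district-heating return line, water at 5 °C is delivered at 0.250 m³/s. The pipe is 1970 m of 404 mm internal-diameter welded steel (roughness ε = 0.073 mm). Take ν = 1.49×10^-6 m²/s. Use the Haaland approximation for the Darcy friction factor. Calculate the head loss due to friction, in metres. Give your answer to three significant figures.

V = 4Q/(πD²) = 4·0.250/(π·0.404²) = 1.950 m/s
Re = VD/ν = 1.950·0.404/1.49×10^-6 = 5.29×10^5 → turbulent
ε/D = 0.073/404 = 1.81×10^-4
Haaland: f = 0.01503
h_f = f(L/D)V²/(2g) = 0.01503·(1970/0.404)·1.950²/(2·9.81) = 14.21 m

h_f ≈ 14.2 m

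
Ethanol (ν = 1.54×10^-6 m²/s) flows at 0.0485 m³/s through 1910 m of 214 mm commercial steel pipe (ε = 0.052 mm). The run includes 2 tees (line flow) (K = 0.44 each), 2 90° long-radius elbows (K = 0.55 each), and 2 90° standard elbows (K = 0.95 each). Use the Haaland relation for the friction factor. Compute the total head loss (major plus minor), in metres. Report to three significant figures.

H_L ≈ 14.7 m

V = 4Q/(πD²) = 1.348 m/s; V²/2g = 0.09267 m
Re = 1.87×10^5, ε/D = 2.43×10^-4 → f = 0.01729 (Haaland)
Major: h_f = f(L/D)·V²/2g = 0.01729·8925·0.09267 = 14.30 m
Minor: ΣK = 3.88; h_m = ΣK·V²/2g = 0.3596 m
Total H_L = 14.30 + 0.3596 = 14.66 m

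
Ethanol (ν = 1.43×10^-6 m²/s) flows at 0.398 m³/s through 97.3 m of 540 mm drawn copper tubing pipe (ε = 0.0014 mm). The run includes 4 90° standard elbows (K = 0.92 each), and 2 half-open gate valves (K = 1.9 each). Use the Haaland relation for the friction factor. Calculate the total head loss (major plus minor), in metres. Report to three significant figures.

H_L ≈ 1.50 m

V = 4Q/(πD²) = 1.738 m/s; V²/2g = 0.1539 m
Re = 6.56×10^5, ε/D = 2.59×10^-6 → f = 0.01248 (Haaland)
Major: h_f = f(L/D)·V²/2g = 0.01248·180.2·0.1539 = 0.3463 m
Minor: ΣK = 7.48; h_m = ΣK·V²/2g = 1.151 m
Total H_L = 0.3463 + 1.151 = 1.498 m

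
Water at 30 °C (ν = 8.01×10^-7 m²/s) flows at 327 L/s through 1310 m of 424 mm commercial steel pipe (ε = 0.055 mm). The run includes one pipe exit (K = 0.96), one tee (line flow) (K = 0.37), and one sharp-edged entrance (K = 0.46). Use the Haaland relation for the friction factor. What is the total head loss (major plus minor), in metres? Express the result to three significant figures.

H_L ≈ 11.9 m

V = 4Q/(πD²) = 2.316 m/s; V²/2g = 0.2734 m
Re = 1.23×10^6, ε/D = 1.30×10^-4 → f = 0.01356 (Haaland)
Major: h_f = f(L/D)·V²/2g = 0.01356·3090·0.2734 = 11.46 m
Minor: ΣK = 1.79; h_m = ΣK·V²/2g = 0.4893 m
Total H_L = 11.46 + 0.4893 = 11.95 m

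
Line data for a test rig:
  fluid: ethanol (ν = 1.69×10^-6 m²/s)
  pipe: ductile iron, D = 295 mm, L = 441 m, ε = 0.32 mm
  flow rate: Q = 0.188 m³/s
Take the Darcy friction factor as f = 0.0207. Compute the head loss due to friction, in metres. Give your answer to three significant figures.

V = 4Q/(πD²) = 4·0.188/(π·0.295²) = 2.751 m/s
h_f = f(L/D)V²/(2g) = 0.02070·(441/0.295)·2.751²/(2·9.81) = 11.93 m

h_f ≈ 11.9 m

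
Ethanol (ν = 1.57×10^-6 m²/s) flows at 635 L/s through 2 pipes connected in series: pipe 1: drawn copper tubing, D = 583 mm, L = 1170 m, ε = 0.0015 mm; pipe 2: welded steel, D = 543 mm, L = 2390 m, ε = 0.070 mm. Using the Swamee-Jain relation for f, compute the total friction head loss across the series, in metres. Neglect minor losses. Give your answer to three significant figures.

Pipe 1: V = 2.379 m/s, Re = 8.83×10^5, ε/D = 2.57×10^-6, f = 0.01191, h_1 = f(L/D)V²/2g = 6.895 m
Pipe 2: V = 2.742 m/s, Re = 9.48×10^5, ε/D = 1.29×10^-4, f = 0.01397, h_2 = f(L/D)V²/2g = 23.56 m
Series → Q common, losses add: H = Σh = 30.46 m

H ≈ 30.5 m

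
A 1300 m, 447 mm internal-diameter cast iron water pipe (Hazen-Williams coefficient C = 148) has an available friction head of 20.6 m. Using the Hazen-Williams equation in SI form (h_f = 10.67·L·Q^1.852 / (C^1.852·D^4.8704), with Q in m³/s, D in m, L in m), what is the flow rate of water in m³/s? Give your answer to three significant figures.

Q ≈ 0.529 m³/s

Rearranging: Q = [h_f·C^1.852·D^4.8704 / (10.67·L)]^(1/1.852)
Q = [20.6·148^1.852·0.447^4.8704 / (10.67·1300)]^0.540 = 0.5291 m³/s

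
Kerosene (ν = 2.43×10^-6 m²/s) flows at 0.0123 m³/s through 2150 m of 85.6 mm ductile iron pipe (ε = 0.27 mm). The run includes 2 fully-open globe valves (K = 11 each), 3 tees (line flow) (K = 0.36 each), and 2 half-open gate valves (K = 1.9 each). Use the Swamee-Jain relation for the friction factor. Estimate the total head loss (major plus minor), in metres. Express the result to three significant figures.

V = 4Q/(πD²) = 2.137 m/s; V²/2g = 0.2328 m
Re = 7.53×10^4, ε/D = 0.00315 → f = 0.02846 (Swamee-Jain)
Major: h_f = f(L/D)·V²/2g = 0.02846·25117·0.2328 = 166.4 m
Minor: ΣK = 26.9; h_m = ΣK·V²/2g = 6.258 m
Total H_L = 166.4 + 6.258 = 172.7 m

H_L ≈ 173 m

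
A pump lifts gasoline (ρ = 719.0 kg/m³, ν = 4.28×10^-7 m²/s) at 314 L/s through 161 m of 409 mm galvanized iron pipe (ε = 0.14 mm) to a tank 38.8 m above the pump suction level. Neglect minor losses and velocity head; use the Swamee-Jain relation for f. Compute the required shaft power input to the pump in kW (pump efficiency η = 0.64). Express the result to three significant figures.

P_shaft ≈ 141 kW

V = 4Q/(πD²) = 2.390 m/s; Re = 2.28×10^6; ε/D = 3.42×10^-4; f = 0.01574
h_f = f(L/D)V²/2g = 1.804 m
Total head H = z + h_f = 38.8 + 1.804 = 40.60 m
P_hyd = ρgQH = 719.0·9.81·0.314·40.60 = 89.93 kW
P_shaft = P_hyd/η = 89.93/0.64 = 140.5 kW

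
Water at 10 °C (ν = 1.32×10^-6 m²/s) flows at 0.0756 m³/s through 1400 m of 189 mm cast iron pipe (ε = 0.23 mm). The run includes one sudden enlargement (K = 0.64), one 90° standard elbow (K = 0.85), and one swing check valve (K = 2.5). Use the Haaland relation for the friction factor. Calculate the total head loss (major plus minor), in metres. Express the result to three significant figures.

H_L ≈ 59.7 m

V = 4Q/(πD²) = 2.695 m/s; V²/2g = 0.3701 m
Re = 3.86×10^5, ε/D = 0.00122 → f = 0.02123 (Haaland)
Major: h_f = f(L/D)·V²/2g = 0.02123·7407·0.3701 = 58.21 m
Minor: ΣK = 3.99; h_m = ΣK·V²/2g = 1.477 m
Total H_L = 58.21 + 1.477 = 59.69 m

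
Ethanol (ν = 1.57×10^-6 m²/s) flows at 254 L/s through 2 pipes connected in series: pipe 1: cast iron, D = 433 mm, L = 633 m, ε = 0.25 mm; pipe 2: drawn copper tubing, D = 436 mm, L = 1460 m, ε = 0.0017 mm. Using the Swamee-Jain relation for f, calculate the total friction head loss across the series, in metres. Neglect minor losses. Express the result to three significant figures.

H ≈ 10.6 m

Pipe 1: V = 1.725 m/s, Re = 4.76×10^5, ε/D = 5.77×10^-4, f = 0.01829, h_1 = f(L/D)V²/2g = 4.054 m
Pipe 2: V = 1.701 m/s, Re = 4.72×10^5, ε/D = 3.90×10^-6, f = 0.01329, h_2 = f(L/D)V²/2g = 6.563 m
Series → Q common, losses add: H = Σh = 10.62 m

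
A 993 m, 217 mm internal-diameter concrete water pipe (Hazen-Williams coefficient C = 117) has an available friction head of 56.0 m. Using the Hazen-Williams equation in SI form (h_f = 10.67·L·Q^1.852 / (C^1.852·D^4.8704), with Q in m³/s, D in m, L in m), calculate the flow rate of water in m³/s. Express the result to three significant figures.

Q ≈ 0.124 m³/s

Rearranging: Q = [h_f·C^1.852·D^4.8704 / (10.67·L)]^(1/1.852)
Q = [56.0·117^1.852·0.217^4.8704 / (10.67·993)]^0.540 = 0.1241 m³/s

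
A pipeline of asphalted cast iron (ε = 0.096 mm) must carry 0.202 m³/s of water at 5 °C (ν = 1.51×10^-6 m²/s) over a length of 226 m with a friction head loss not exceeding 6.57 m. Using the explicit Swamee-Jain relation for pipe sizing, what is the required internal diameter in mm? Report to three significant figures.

Swamee-Jain (Type III): D = 0.66·[ε^1.25·(LQ²/(gh_f))^4.75 + ν·Q^9.4·(L/(gh_f))^5.2]^0.04
LQ²/(gh_f) = 0.1431; L/(gh_f) = 3.507
Term 1 = ε^1.25·(…)^4.75 = 9.26×10^-10; Term 2 = ν·Q^9.4·(…)^5.2 = 3.04×10^-10
D = 0.66·(9.26×10^-10 + 3.04×10^-10)^0.04 = 0.2905 m = 290 mm
Check: V = 3.05 m/s, Re = 5.86×10^5, f = 0.01645, h_f = 6.06 m ≈ 6.57 m ✓

D ≈ 290 mm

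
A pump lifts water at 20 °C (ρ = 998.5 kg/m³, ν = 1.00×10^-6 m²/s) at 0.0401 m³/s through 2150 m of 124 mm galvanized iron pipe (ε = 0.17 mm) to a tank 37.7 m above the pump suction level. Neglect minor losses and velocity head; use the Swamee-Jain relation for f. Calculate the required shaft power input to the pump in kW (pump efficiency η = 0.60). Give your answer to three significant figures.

V = 4Q/(πD²) = 3.321 m/s; Re = 4.12×10^5; ε/D = 0.00137; f = 0.02194
h_f = f(L/D)V²/2g = 213.8 m
Total head H = z + h_f = 37.7 + 213.8 = 251.5 m
P_hyd = ρgQH = 998.5·9.81·0.0401·251.5 = 98.79 kW
P_shaft = P_hyd/η = 98.79/0.60 = 164.7 kW

P_shaft ≈ 165 kW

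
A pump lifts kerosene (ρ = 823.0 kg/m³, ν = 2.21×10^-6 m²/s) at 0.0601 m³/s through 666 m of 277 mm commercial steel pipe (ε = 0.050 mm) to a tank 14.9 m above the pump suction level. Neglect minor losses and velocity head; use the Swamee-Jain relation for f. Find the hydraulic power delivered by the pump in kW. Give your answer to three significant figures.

V = 4Q/(πD²) = 0.9973 m/s; Re = 1.25×10^5; ε/D = 1.81×10^-4; f = 0.01821
h_f = f(L/D)V²/2g = 2.220 m
Total head H = z + h_f = 14.9 + 2.220 = 17.12 m
P_hyd = ρgQH = 823.0·9.81·0.0601·17.12 = 8.307 kW

P_hyd ≈ 8.31 kW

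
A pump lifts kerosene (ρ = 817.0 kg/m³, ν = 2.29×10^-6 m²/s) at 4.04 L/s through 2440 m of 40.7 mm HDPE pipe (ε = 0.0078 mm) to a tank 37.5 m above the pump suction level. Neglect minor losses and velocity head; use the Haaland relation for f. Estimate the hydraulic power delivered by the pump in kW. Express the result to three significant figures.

P_hyd ≈ 21.1 kW

V = 4Q/(πD²) = 3.105 m/s; Re = 5.52×10^4; ε/D = 1.92×10^-4; f = 0.02086
h_f = f(L/D)V²/2g = 614.8 m
Total head H = z + h_f = 37.5 + 614.8 = 652.3 m
P_hyd = ρgQH = 817.0·9.81·0.00404·652.3 = 21.12 kW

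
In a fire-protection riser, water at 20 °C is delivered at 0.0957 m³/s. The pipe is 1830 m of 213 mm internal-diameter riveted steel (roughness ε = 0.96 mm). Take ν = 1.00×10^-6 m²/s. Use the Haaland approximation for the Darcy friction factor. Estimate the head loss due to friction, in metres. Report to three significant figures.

V = 4Q/(πD²) = 4·0.0957/(π·0.213²) = 2.686 m/s
Re = VD/ν = 2.686·0.213/1.00×10^-6 = 5.72×10^5 → turbulent
ε/D = 0.96/213 = 0.00451
Haaland: f = 0.02966
h_f = f(L/D)V²/(2g) = 0.02966·(1830/0.213)·2.686²/(2·9.81) = 93.68 m

h_f ≈ 93.7 m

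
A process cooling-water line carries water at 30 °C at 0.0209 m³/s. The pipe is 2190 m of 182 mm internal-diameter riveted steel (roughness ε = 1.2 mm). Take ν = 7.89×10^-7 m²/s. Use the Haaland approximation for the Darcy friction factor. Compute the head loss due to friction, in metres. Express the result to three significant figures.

V = 4Q/(πD²) = 4·0.0209/(π·0.182²) = 0.8034 m/s
Re = VD/ν = 0.8034·0.182/7.89×10^-7 = 1.85×10^5 → turbulent
ε/D = 1.2/182 = 0.00659
Haaland: f = 0.03354
h_f = f(L/D)V²/(2g) = 0.03354·(2190/0.182)·0.8034²/(2·9.81) = 13.27 m

h_f ≈ 13.3 m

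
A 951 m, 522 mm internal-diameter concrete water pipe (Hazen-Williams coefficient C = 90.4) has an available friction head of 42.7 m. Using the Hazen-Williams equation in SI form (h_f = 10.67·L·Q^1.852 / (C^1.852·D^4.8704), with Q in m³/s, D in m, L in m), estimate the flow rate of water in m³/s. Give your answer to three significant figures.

Rearranging: Q = [h_f·C^1.852·D^4.8704 / (10.67·L)]^(1/1.852)
Q = [42.7·90.4^1.852·0.522^4.8704 / (10.67·951)]^0.540 = 0.8527 m³/s

Q ≈ 0.853 m³/s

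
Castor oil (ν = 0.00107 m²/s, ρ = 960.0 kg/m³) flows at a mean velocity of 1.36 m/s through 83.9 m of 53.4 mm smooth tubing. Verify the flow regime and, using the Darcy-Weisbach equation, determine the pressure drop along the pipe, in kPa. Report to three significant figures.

Re = VD/ν = 1.36·0.05340/0.00107 = 67.9 → laminar (Re < 2300)
f = 64/Re = 0.9429
h_f = f(L/D)V²/(2g) = 0.9429·(83.9/0.05340)·1.36²/(2·9.81) = 139.7 m
Δp = ρg·h_f = 960.0·9.81·139.7 = 1315 kPa

Δp ≈ 1320 kPa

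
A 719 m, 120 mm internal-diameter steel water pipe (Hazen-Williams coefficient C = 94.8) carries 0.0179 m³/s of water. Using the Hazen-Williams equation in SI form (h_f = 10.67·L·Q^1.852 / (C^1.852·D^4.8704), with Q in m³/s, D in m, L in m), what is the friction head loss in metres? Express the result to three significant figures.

h_f ≈ 29.7 m

h_f = 10.67·719·0.0179^1.852 / (94.8^1.852·0.120^4.8704) = 29.71 m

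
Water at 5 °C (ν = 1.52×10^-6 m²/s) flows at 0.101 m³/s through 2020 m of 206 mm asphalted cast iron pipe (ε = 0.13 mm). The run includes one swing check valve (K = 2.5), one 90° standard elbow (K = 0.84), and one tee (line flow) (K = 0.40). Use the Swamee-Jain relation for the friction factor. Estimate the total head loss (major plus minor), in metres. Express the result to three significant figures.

V = 4Q/(πD²) = 3.030 m/s; V²/2g = 0.4681 m
Re = 4.11×10^5, ε/D = 6.31×10^-4 → f = 0.01872 (Swamee-Jain)
Major: h_f = f(L/D)·V²/2g = 0.01872·9806·0.4681 = 85.90 m
Minor: ΣK = 3.74; h_m = ΣK·V²/2g = 1.751 m
Total H_L = 85.90 + 1.751 = 87.65 m

H_L ≈ 87.7 m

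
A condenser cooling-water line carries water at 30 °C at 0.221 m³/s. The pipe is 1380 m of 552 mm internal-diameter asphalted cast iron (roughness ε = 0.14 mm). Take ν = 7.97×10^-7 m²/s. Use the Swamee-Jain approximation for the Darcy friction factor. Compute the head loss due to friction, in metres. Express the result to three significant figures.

h_f ≈ 1.71 m

V = 4Q/(πD²) = 4·0.221/(π·0.552²) = 0.9235 m/s
Re = VD/ν = 0.9235·0.552/7.97×10^-7 = 6.40×10^5 → turbulent
ε/D = 0.14/552 = 2.54×10^-4
Swamee-Jain: f = 0.01572
h_f = f(L/D)V²/(2g) = 0.01572·(1380/0.552)·0.9235²/(2·9.81) = 1.708 m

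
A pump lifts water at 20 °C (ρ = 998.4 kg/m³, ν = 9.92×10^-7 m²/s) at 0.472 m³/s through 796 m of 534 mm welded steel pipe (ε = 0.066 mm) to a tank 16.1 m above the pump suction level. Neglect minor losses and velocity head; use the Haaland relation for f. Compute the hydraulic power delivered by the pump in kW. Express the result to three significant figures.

V = 4Q/(πD²) = 2.108 m/s; Re = 1.13×10^6; ε/D = 1.24×10^-4; f = 0.01354
h_f = f(L/D)V²/2g = 4.570 m
Total head H = z + h_f = 16.1 + 4.570 = 20.67 m
P_hyd = ρgQH = 998.4·9.81·0.472·20.67 = 95.56 kW

P_hyd ≈ 95.6 kW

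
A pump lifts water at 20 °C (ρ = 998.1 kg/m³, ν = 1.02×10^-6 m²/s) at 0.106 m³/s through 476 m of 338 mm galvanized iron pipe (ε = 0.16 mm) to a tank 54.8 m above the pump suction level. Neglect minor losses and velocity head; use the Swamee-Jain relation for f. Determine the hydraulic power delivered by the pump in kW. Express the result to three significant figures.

V = 4Q/(πD²) = 1.181 m/s; Re = 3.91×10^5; ε/D = 4.73×10^-4; f = 0.01785
h_f = f(L/D)V²/2g = 1.788 m
Total head H = z + h_f = 54.8 + 1.788 = 56.59 m
P_hyd = ρgQH = 998.1·9.81·0.106·56.59 = 58.73 kW

P_hyd ≈ 58.7 kW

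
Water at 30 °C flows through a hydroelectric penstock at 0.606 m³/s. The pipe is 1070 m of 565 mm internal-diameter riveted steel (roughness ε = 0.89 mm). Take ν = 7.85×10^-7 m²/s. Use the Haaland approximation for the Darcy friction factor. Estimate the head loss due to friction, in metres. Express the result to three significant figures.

V = 4Q/(πD²) = 4·0.606/(π·0.565²) = 2.417 m/s
Re = VD/ν = 2.417·0.565/7.85×10^-7 = 1.74×10^6 → turbulent
ε/D = 0.89/565 = 0.00158
Haaland: f = 0.02216
h_f = f(L/D)V²/(2g) = 0.02216·(1070/0.565)·2.417²/(2·9.81) = 12.49 m

h_f ≈ 12.5 m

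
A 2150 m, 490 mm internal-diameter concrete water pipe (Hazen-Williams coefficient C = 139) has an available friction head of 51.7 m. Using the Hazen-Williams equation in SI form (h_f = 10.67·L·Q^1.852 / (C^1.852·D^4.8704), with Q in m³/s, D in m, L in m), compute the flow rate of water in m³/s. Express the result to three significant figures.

Q ≈ 0.792 m³/s

Rearranging: Q = [h_f·C^1.852·D^4.8704 / (10.67·L)]^(1/1.852)
Q = [51.7·139^1.852·0.490^4.8704 / (10.67·2150)]^0.540 = 0.7924 m³/s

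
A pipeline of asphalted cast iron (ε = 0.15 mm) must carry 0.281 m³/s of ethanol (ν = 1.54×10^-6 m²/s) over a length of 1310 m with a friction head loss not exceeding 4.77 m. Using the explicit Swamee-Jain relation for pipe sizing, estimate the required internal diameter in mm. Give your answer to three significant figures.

Swamee-Jain (Type III): D = 0.66·[ε^1.25·(LQ²/(gh_f))^4.75 + ν·Q^9.4·(L/(gh_f))^5.2]^0.04
LQ²/(gh_f) = 2.211; L/(gh_f) = 28.00
Term 1 = ε^1.25·(…)^4.75 = 7.19×10^-4; Term 2 = ν·Q^9.4·(…)^5.2 = 3.39×10^-4
D = 0.66·(7.19×10^-4 + 3.39×10^-4)^0.04 = 0.5018 m = 502 mm
Check: V = 1.42 m/s, Re = 4.63×10^5, f = 0.01645, h_f = 4.42 m ≈ 4.77 m ✓

D ≈ 502 mm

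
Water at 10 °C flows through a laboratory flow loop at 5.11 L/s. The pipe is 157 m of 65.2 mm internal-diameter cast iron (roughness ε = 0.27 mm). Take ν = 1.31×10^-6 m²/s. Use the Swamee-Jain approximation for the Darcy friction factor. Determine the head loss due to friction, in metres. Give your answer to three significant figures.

h_f ≈ 8.73 m

V = 4Q/(πD²) = 4·0.00511/(π·0.0652²) = 1.531 m/s
Re = VD/ν = 1.531·0.0652/1.31×10^-6 = 7.62×10^4 → turbulent
ε/D = 0.27/65.2 = 0.00414
Swamee-Jain: f = 0.03037
h_f = f(L/D)V²/(2g) = 0.03037·(157/0.0652)·1.531²/(2·9.81) = 8.730 m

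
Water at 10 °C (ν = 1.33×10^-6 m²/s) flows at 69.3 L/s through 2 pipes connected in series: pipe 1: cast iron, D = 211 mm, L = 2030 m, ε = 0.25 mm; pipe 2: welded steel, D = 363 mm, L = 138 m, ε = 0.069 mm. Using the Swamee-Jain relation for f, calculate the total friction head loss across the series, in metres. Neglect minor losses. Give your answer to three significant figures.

H ≈ 41.4 m

Pipe 1: V = 1.982 m/s, Re = 3.14×10^5, ε/D = 0.00118, f = 0.02144, h_1 = f(L/D)V²/2g = 41.30 m
Pipe 2: V = 0.6696 m/s, Re = 1.83×10^5, ε/D = 1.90×10^-4, f = 0.01727, h_2 = f(L/D)V²/2g = 0.1501 m
Series → Q common, losses add: H = Σh = 41.45 m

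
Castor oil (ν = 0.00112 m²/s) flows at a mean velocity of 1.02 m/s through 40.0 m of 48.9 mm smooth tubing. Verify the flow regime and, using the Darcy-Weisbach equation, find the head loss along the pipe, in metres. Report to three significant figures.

Re = VD/ν = 1.02·0.04890/0.00112 = 44.5 → laminar (Re < 2300)
f = 64/Re = 1.437
h_f = f(L/D)V²/(2g) = 1.437·(40.0/0.04890)·1.02²/(2·9.81) = 62.34 m

h_f ≈ 62.3 m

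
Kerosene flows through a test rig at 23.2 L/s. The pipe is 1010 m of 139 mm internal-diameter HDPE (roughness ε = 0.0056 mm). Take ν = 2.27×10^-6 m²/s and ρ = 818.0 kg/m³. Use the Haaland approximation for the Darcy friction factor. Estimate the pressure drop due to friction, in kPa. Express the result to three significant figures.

V = 4Q/(πD²) = 4·0.0232/(π·0.139²) = 1.529 m/s
Re = VD/ν = 1.529·0.139/2.27×10^-6 = 9.36×10^4 → turbulent
ε/D = 0.0056/139 = 4.03×10^-5
Haaland: f = 0.01823
h_f = f(L/D)V²/(2g) = 0.01823·(1010/0.139)·1.529²/(2·9.81) = 15.78 m
Δp = ρg·h_f = 818.0·9.81·15.78 = 126.6 kPa

Δp ≈ 127 kPa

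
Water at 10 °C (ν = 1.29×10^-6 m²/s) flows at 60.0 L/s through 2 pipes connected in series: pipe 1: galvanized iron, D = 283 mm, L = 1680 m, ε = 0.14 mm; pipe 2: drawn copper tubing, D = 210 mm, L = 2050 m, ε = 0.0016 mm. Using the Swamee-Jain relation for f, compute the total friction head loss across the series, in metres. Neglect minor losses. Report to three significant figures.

H ≈ 27.0 m

Pipe 1: V = 0.9539 m/s, Re = 2.09×10^5, ε/D = 4.95×10^-4, f = 0.01883, h_1 = f(L/D)V²/2g = 5.184 m
Pipe 2: V = 1.732 m/s, Re = 2.82×10^5, ε/D = 7.62×10^-6, f = 0.01463, h_2 = f(L/D)V²/2g = 21.84 m
Series → Q common, losses add: H = Σh = 27.03 m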